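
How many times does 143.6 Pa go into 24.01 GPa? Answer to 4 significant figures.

(24.01 × 10⁹) / (143.6) = 0.1672 × 10⁹

167200000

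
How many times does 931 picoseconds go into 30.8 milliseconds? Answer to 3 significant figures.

33100000

(30.8 × 10^-3) / (931 × 10^-12) = 0.03308 × 10^9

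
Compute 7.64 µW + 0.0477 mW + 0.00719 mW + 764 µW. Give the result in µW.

In µW:
  7.64 µW → 7.64
  0.0477 mW = 0.0477 × 10³ µW = 47.7
  0.00719 mW = 0.00719 × 10³ µW = 7.19
  764 µW → 764
Sum: 7.64 + 47.7 + 7.19 + 764 = 826.53

826.53 µW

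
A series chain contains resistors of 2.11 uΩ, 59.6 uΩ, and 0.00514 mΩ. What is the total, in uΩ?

66.85 uΩ

In uΩ:
  2.11 uΩ → 2.11
  59.6 uΩ → 59.6
  0.00514 mΩ = 0.00514e3 uΩ = 5.14
Sum: 2.11 + 59.6 + 5.14 = 66.85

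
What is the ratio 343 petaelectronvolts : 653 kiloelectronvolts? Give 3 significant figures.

525000000000

(343e15) / (653e3) = 0.5253e12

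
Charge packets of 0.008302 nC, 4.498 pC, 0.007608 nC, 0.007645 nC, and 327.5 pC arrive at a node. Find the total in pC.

In pC:
  0.008302 nC = 0.008302 × 10³ pC = 8.302
  4.498 pC → 4.498
  0.007608 nC = 0.007608 × 10³ pC = 7.608
  0.007645 nC = 0.007645 × 10³ pC = 7.645
  327.5 pC → 327.5
Sum: 8.302 + 4.498 + 7.608 + 7.645 + 327.5 = 355.553

355.553 pC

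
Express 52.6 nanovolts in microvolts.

nano = 10^-9, micro = 10^-6; factor is 10^-3.
52.6 × 10^-3 = 0.0526

0.0526 microvolts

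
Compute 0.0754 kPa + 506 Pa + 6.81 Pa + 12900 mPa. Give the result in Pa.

In Pa:
  0.0754 kPa = 0.0754e3 Pa = 75.4
  506 Pa → 506
  6.81 Pa → 6.81
  12900 mPa = 12900e-3 Pa = 12.9
Sum: 75.4 + 506 + 6.81 + 12.9 = 601.11

601.11 Pa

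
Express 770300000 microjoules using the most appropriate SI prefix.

770.3 joules

= 770.3 joules; mantissa already in [1, 1000).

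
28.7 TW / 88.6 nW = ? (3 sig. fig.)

(28.7 × 10^12) / (88.6 × 10^-9) = 0.3239 × 10^21

324000000000000000000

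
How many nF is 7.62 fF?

0.00000762 nF

femto = 1e-15, nano = 1e-9; factor is 1e-6.
7.62 × 1e-6 = 0.00000762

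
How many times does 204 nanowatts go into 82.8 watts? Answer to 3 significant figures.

406000000

(82.8) / (204e-9) = 0.4059e9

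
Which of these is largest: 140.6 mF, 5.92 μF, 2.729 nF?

140.6 mF

140.6 mF = 0.1406 F
5.92 μF = 0.00000592 F
2.729 nF = 0.000000002729 F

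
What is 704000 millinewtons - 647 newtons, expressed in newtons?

In newtons:
  704000 millinewtons = 704000e-3 newtons = 704
  647 newtons → 647
Difference: 704 - 647 = 57

57 newtons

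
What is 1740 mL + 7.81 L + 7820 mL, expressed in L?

17.37 L

In L:
  1740 mL = 1740 × 10^-3 L = 1.74
  7.81 L → 7.81
  7820 mL = 7820 × 10^-3 L = 7.82
Sum: 1.74 + 7.81 + 7.82 = 17.37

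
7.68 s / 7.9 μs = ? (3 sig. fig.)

(7.68) / (7.9 × 10^-6) = 0.9722 × 10^6

972000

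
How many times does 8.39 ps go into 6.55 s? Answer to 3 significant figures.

(6.55) / (8.39 × 10^-12) = 0.7807 × 10^12

781000000000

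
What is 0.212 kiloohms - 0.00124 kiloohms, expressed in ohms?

In ohms:
  0.212 kiloohms = 0.212 × 10^3 ohms = 212
  0.00124 kiloohms = 0.00124 × 10^3 ohms = 1.24
Difference: 212 - 1.24 = 210.76

210.76 ohms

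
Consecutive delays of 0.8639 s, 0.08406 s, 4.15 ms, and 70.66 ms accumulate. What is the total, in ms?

1022.77 ms

In ms:
  0.8639 s = 0.8639 × 10^3 ms = 863.9
  0.08406 s = 0.08406 × 10^3 ms = 84.06
  4.15 ms → 4.15
  70.66 ms → 70.66
Sum: 863.9 + 84.06 + 4.15 + 70.66 = 1022.77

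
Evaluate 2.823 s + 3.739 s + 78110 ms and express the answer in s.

In s:
  2.823 s → 2.823
  3.739 s → 3.739
  78110 ms = 78110 × 10^-3 s = 78.11
Sum: 2.823 + 3.739 + 78.11 = 84.672

84.672 s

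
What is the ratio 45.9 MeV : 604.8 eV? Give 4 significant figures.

(45.9e6) / (604.8) = 0.075893e6

75890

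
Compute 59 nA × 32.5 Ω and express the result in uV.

59 × 10⁻⁹ × 32.5 = 1917.5 × 10⁻⁹ V

1.9175 uV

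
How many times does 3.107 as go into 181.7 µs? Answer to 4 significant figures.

58480000000000

(181.7e-6) / (3.107e-18) = 58.481e12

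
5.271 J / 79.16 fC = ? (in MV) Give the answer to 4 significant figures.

66590000 MV

(5.271) / (79.16 × 10^-15) = 0.0665867 × 10^15 V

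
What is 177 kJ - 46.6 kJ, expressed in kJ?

In kJ:
  177 kJ → 177
  46.6 kJ → 46.6
Difference: 177 - 46.6 = 130.4

130.4 kJ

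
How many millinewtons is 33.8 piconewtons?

0.0000000338 millinewtons

pico = 10^-12, milli = 10^-3; factor is 10^-9.
33.8 × 10^-9 = 0.0000000338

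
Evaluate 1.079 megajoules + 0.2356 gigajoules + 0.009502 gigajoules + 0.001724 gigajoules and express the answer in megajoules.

In megajoules:
  1.079 megajoules → 1.079
  0.2356 gigajoules = 0.2356 × 10^3 megajoules = 235.6
  0.009502 gigajoules = 0.009502 × 10^3 megajoules = 9.502
  0.001724 gigajoules = 0.001724 × 10^3 megajoules = 1.724
Sum: 1.079 + 235.6 + 9.502 + 1.724 = 247.905

247.905 megajoules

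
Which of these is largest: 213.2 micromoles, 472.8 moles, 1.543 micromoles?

213.2 micromoles = 0.0002132 moles
472.8 moles = 472.8 moles
1.543 micromoles = 0.000001543 moles

472.8 moles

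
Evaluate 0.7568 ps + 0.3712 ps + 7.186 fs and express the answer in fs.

In fs:
  0.7568 ps = 0.7568 × 10³ fs = 756.8
  0.3712 ps = 0.3712 × 10³ fs = 371.2
  7.186 fs → 7.186
Sum: 756.8 + 371.2 + 7.186 = 1135.186

1135.186 fs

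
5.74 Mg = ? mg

mega = 10⁶, milli = 10⁻³; factor is 10⁹.
5.74 × 10⁹ = 5740000000

5740000000 mg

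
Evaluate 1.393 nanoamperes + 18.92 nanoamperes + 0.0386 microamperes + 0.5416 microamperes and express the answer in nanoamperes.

600.513 nanoamperes

In nanoamperes:
  1.393 nanoamperes → 1.393
  18.92 nanoamperes → 18.92
  0.0386 microamperes = 0.0386e3 nanoamperes = 38.6
  0.5416 microamperes = 0.5416e3 nanoamperes = 541.6
Sum: 1.393 + 18.92 + 38.6 + 541.6 = 600.513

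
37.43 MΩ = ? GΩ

mega = 10^6, giga = 10^9; factor is 10^-3.
37.43 × 10^-3 = 0.03743

0.03743 GΩ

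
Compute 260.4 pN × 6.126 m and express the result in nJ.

260.4e-12 × 6.126 = 1595.2104e-12 J

1.5952104 nJ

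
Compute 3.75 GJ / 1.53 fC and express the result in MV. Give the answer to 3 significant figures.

2450000000000000000 MV

(3.75e9) / (1.53e-15) = 2.451e24 V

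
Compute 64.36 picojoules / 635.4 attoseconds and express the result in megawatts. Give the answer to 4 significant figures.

(64.36e-12) / (635.4e-18) = 0.101291e6 W

0.1013 megawatts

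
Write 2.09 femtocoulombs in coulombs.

0.00000000000000209 coulombs

femto = 1e-15, (no prefix) = 1e0; factor is 1e-15.
2.09 × 1e-15 = 0.00000000000000209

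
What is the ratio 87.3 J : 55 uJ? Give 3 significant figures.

1590000

(87.3) / (55e-6) = 1.587e6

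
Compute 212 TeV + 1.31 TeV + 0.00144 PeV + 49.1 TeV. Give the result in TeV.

In TeV:
  212 TeV → 212
  1.31 TeV → 1.31
  0.00144 PeV = 0.00144e3 TeV = 1.44
  49.1 TeV → 49.1
Sum: 212 + 1.31 + 1.44 + 49.1 = 263.85

263.85 TeV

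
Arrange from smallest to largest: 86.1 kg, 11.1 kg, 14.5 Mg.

86.1 kg = 86100 g
11.1 kg = 11100 g
14.5 Mg = 14500000 g

11.1 kg < 86.1 kg < 14.5 Mg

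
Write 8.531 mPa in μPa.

milli = 1e-3, micro = 1e-6; factor is 1e3.
8.531 × 1e3 = 8531

8531 μPa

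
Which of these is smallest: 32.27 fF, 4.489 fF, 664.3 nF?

4.489 fF

32.27 fF = 0.00000000000003227 F
4.489 fF = 0.000000000000004489 F
664.3 nF = 0.0000006643 F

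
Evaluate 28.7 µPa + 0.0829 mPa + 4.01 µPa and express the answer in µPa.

115.61 µPa

In µPa:
  28.7 µPa → 28.7
  0.0829 mPa = 0.0829e3 µPa = 82.9
  4.01 µPa → 4.01
Sum: 28.7 + 82.9 + 4.01 = 115.61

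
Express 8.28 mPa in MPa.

0.00000000828 MPa

milli = 10⁻³, mega = 10⁶; factor is 10⁻⁹.
8.28 × 10⁻⁹ = 0.00000000828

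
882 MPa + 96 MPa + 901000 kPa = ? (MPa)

In MPa:
  882 MPa → 882
  96 MPa → 96
  901000 kPa = 901000e-3 MPa = 901
Sum: 882 + 96 + 901 = 1879

1879 MPa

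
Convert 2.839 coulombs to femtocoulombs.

(no prefix) = 10⁰, femto = 10⁻¹⁵; factor is 10¹⁵.
2.839 × 10¹⁵ = 2839000000000000

2839000000000000 femtocoulombs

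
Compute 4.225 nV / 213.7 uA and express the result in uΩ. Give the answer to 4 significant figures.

(4.225 × 10^-9) / (213.7 × 10^-6) = 0.0197707 × 10^-3 Ω

19.77 uΩ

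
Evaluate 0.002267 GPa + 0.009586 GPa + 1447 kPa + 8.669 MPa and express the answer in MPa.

21.969 MPa

In MPa:
  0.002267 GPa = 0.002267 × 10^3 MPa = 2.267
  0.009586 GPa = 0.009586 × 10^3 MPa = 9.586
  1447 kPa = 1447 × 10^-3 MPa = 1.447
  8.669 MPa → 8.669
Sum: 2.267 + 9.586 + 1.447 + 8.669 = 21.969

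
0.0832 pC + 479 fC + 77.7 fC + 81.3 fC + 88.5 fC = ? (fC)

809.7 fC

In fC:
  0.0832 pC = 0.0832 × 10^3 fC = 83.2
  479 fC → 479
  77.7 fC → 77.7
  81.3 fC → 81.3
  88.5 fC → 88.5
Sum: 83.2 + 479 + 77.7 + 81.3 + 88.5 = 809.7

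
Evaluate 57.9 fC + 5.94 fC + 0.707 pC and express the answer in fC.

In fC:
  57.9 fC → 57.9
  5.94 fC → 5.94
  0.707 pC = 0.707e3 fC = 707
Sum: 57.9 + 5.94 + 707 = 770.84

770.84 fC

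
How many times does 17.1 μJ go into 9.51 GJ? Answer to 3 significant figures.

(9.51e9) / (17.1e-6) = 0.5561e15

556000000000000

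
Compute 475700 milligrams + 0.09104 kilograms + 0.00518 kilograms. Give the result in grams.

571.92 grams

In grams:
  475700 milligrams = 475700 × 10⁻³ grams = 475.7
  0.09104 kilograms = 0.09104 × 10³ grams = 91.04
  0.00518 kilograms = 0.00518 × 10³ grams = 5.18
Sum: 475.7 + 91.04 + 5.18 = 571.92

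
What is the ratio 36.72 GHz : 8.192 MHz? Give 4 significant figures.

4482

(36.72e9) / (8.192e6) = 4.4824e3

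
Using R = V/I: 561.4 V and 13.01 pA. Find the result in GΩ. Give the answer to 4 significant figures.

43150 GΩ

(561.4) / (13.01 × 10⁻¹²) = 43.1514 × 10¹² Ω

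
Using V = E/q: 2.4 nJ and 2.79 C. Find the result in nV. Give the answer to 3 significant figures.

0.860 nV

(2.4 × 10⁻⁹) / (2.79) = 0.86022 × 10⁻⁹ V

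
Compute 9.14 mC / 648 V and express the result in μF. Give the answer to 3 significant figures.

14.1 μF

(9.14 × 10^-3) / (648) = 0.014105 × 10^-3 F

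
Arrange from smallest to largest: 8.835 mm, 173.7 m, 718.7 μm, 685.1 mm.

8.835 mm = 0.008835 m
173.7 m = 173.7 m
718.7 μm = 0.0007187 m
685.1 mm = 0.6851 m

718.7 μm < 8.835 mm < 685.1 mm < 173.7 m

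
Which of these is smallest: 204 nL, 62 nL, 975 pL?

204 nL = 0.000000204 L
62 nL = 0.000000062 L
975 pL = 0.000000000975 L

975 pL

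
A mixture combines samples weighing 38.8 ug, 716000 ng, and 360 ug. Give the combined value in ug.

1114.8 ug

In ug:
  38.8 ug → 38.8
  716000 ng = 716000 × 10⁻³ ug = 716
  360 ug → 360
Sum: 38.8 + 716 + 360 = 1114.8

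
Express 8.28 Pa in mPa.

(no prefix) = 10⁰, milli = 10⁻³; factor is 10³.
8.28 × 10³ = 8280

8280 mPa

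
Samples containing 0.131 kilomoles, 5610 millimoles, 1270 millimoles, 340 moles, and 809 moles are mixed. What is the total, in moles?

1286.88 moles

In moles:
  0.131 kilomoles = 0.131 × 10³ moles = 131
  5610 millimoles = 5610 × 10⁻³ moles = 5.61
  1270 millimoles = 1270 × 10⁻³ moles = 1.27
  340 moles → 340
  809 moles → 809
Sum: 131 + 5.61 + 1.27 + 340 + 809 = 1286.88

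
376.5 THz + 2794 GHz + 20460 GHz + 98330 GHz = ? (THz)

498.084 THz

In THz:
  376.5 THz → 376.5
  2794 GHz = 2794 × 10⁻³ THz = 2.794
  20460 GHz = 20460 × 10⁻³ THz = 20.46
  98330 GHz = 98330 × 10⁻³ THz = 98.33
Sum: 376.5 + 2.794 + 20.46 + 98.33 = 498.084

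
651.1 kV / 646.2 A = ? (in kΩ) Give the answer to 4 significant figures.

(651.1 × 10^3) / (646.2) = 1.00758 × 10^3 Ω

1.008 kΩ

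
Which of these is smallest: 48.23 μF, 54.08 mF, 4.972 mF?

48.23 μF

48.23 μF = 0.00004823 F
54.08 mF = 0.05408 F
4.972 mF = 0.004972 F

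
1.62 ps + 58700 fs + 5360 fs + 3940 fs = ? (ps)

In ps:
  1.62 ps → 1.62
  58700 fs = 58700 × 10^-3 ps = 58.7
  5360 fs = 5360 × 10^-3 ps = 5.36
  3940 fs = 3940 × 10^-3 ps = 3.94
Sum: 1.62 + 58.7 + 5.36 + 3.94 = 69.62

69.62 ps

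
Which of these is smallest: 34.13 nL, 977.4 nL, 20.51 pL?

20.51 pL

34.13 nL = 0.00000003413 L
977.4 nL = 0.0000009774 L
20.51 pL = 0.00000000002051 L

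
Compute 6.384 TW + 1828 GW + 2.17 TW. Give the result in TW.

In TW:
  6.384 TW → 6.384
  1828 GW = 1828 × 10⁻³ TW = 1.828
  2.17 TW → 2.17
Sum: 6.384 + 1.828 + 2.17 = 10.382

10.382 TW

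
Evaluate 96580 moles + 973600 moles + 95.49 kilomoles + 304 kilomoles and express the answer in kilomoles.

1469.67 kilomoles

In kilomoles:
  96580 moles = 96580e-3 kilomoles = 96.58
  973600 moles = 973600e-3 kilomoles = 973.6
  95.49 kilomoles → 95.49
  304 kilomoles → 304
Sum: 96.58 + 973.6 + 95.49 + 304 = 1469.67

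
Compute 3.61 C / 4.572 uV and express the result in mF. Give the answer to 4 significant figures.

789600000 mF

(3.61) / (4.572e-6) = 0.789589e6 F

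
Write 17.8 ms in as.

milli = 10^-3, atto = 10^-18; factor is 10^15.
17.8 × 10^15 = 17800000000000000

17800000000000000 as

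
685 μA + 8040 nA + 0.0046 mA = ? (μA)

In μA:
  685 μA → 685
  8040 nA = 8040 × 10⁻³ μA = 8.04
  0.0046 mA = 0.0046 × 10³ μA = 4.6
Sum: 685 + 8.04 + 4.6 = 697.64

697.64 μA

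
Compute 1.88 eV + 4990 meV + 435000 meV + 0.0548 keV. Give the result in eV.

496.67 eV

In eV:
  1.88 eV → 1.88
  4990 meV = 4990 × 10^-3 eV = 4.99
  435000 meV = 435000 × 10^-3 eV = 435
  0.0548 keV = 0.0548 × 10^3 eV = 54.8
Sum: 1.88 + 4.99 + 435 + 54.8 = 496.67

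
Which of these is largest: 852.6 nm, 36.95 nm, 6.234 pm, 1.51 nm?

852.6 nm

852.6 nm = 0.0000008526 m
36.95 nm = 0.00000003695 m
6.234 pm = 0.000000000006234 m
1.51 nm = 0.00000000151 m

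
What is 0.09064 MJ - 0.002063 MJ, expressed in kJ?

88.577 kJ

In kJ:
  0.09064 MJ = 0.09064 × 10³ kJ = 90.64
  0.002063 MJ = 0.002063 × 10³ kJ = 2.063
Difference: 90.64 - 2.063 = 88.577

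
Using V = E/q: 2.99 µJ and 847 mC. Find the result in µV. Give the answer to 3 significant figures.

(2.99 × 10⁻⁶) / (847 × 10⁻³) = 0.0035301 × 10⁻³ V

3.53 µV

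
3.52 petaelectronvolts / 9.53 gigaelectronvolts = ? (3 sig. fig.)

369000

(3.52e15) / (9.53e9) = 0.3694e6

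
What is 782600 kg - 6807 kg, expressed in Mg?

775.793 Mg

In Mg:
  782600 kg = 782600 × 10⁻³ Mg = 782.6
  6807 kg = 6807 × 10⁻³ Mg = 6.807
Difference: 782.6 - 6.807 = 775.793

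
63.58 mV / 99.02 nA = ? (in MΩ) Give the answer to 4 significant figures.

(63.58e-3) / (99.02e-9) = 0.642093e6 Ω

0.6421 MΩ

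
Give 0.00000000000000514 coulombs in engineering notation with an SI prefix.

5.14 femtocoulombs

= 5.14 × 10⁻¹⁵ coulombs; 10⁻¹⁵ is femto.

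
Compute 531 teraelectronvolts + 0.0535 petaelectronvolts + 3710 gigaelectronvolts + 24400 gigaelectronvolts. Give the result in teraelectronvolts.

In teraelectronvolts:
  531 teraelectronvolts → 531
  0.0535 petaelectronvolts = 0.0535 × 10^3 teraelectronvolts = 53.5
  3710 gigaelectronvolts = 3710 × 10^-3 teraelectronvolts = 3.71
  24400 gigaelectronvolts = 24400 × 10^-3 teraelectronvolts = 24.4
Sum: 531 + 53.5 + 3.71 + 24.4 = 612.61

612.61 teraelectronvolts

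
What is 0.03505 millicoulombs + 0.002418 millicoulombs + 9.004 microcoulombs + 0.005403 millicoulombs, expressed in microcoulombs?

51.875 microcoulombs

In microcoulombs:
  0.03505 millicoulombs = 0.03505 × 10³ microcoulombs = 35.05
  0.002418 millicoulombs = 0.002418 × 10³ microcoulombs = 2.418
  9.004 microcoulombs → 9.004
  0.005403 millicoulombs = 0.005403 × 10³ microcoulombs = 5.403
Sum: 35.05 + 2.418 + 9.004 + 5.403 = 51.875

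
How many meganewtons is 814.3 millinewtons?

milli = 10^-3, mega = 10^6; factor is 10^-9.
814.3 × 10^-9 = 0.0000008143

0.0000008143 meganewtons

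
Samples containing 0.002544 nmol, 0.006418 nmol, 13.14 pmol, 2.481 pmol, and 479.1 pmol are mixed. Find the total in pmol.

503.683 pmol

In pmol:
  0.002544 nmol = 0.002544e3 pmol = 2.544
  0.006418 nmol = 0.006418e3 pmol = 6.418
  13.14 pmol → 13.14
  2.481 pmol → 2.481
  479.1 pmol → 479.1
Sum: 2.544 + 6.418 + 13.14 + 2.481 + 479.1 = 503.683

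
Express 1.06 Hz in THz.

(no prefix) = 10⁰, tera = 10¹²; factor is 10⁻¹².
1.06 × 10⁻¹² = 0.00000000000106

0.00000000000106 THz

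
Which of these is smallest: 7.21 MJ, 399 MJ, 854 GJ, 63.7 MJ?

7.21 MJ = 7210000 J
399 MJ = 399000000 J
854 GJ = 854000000000 J
63.7 MJ = 63700000 J

7.21 MJ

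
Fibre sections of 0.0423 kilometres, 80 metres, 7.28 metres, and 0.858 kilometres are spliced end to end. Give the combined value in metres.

In metres:
  0.0423 kilometres = 0.0423e3 metres = 42.3
  80 metres → 80
  7.28 metres → 7.28
  0.858 kilometres = 0.858e3 metres = 858
Sum: 42.3 + 80 + 7.28 + 858 = 987.58

987.58 metres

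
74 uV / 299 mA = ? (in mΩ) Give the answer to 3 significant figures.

0.247 mΩ

(74e-6) / (299e-3) = 0.24749e-3 Ω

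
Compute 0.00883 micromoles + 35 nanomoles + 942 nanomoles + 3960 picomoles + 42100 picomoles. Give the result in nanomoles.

In nanomoles:
  0.00883 micromoles = 0.00883 × 10^3 nanomoles = 8.83
  35 nanomoles → 35
  942 nanomoles → 942
  3960 picomoles = 3960 × 10^-3 nanomoles = 3.96
  42100 picomoles = 42100 × 10^-3 nanomoles = 42.1
Sum: 8.83 + 35 + 942 + 3.96 + 42.1 = 1031.89

1031.89 nanomoles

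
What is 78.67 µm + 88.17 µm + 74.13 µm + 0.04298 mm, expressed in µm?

283.95 µm

In µm:
  78.67 µm → 78.67
  88.17 µm → 88.17
  74.13 µm → 74.13
  0.04298 mm = 0.04298 × 10³ µm = 42.98
Sum: 78.67 + 88.17 + 74.13 + 42.98 = 283.95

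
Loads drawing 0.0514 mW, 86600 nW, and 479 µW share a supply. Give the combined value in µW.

In µW:
  0.0514 mW = 0.0514 × 10^3 µW = 51.4
  86600 nW = 86600 × 10^-3 µW = 86.6
  479 µW → 479
Sum: 51.4 + 86.6 + 479 = 617

617 µW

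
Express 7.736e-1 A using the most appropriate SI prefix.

773.6 mA

= 773.6e-3 A; 1e-3 is milli.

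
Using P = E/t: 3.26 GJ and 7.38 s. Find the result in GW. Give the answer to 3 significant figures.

(3.26e9) / (7.38) = 0.44173e9 W

0.442 GW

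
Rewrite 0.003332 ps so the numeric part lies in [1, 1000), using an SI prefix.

= 3.332 × 10⁻¹⁵ s; 10⁻¹⁵ is femto.

3.332 fs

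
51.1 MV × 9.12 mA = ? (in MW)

0.466032 MW

51.1 × 10^6 × 9.12 × 10^-3 = 466.032 × 10^3 W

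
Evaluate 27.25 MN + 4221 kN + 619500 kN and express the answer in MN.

In MN:
  27.25 MN → 27.25
  4221 kN = 4221 × 10^-3 MN = 4.221
  619500 kN = 619500 × 10^-3 MN = 619.5
Sum: 27.25 + 4.221 + 619.5 = 650.971

650.971 MN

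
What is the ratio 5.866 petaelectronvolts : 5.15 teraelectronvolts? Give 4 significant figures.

1139

(5.866 × 10^15) / (5.15 × 10^12) = 1.139 × 10^3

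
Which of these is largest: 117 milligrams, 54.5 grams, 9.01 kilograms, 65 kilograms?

117 milligrams = 0.117 grams
54.5 grams = 54.5 grams
9.01 kilograms = 9010 grams
65 kilograms = 65000 grams

65 kilograms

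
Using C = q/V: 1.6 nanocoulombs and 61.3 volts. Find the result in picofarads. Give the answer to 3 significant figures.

(1.6e-9) / (61.3) = 0.026101e-9 F

26.1 picofarads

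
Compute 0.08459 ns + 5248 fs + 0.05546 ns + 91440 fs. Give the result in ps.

In ps:
  0.08459 ns = 0.08459 × 10³ ps = 84.59
  5248 fs = 5248 × 10⁻³ ps = 5.248
  0.05546 ns = 0.05546 × 10³ ps = 55.46
  91440 fs = 91440 × 10⁻³ ps = 91.44
Sum: 84.59 + 5.248 + 55.46 + 91.44 = 236.738

236.738 ps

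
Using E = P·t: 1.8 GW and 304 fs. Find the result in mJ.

1.8 × 10⁹ × 304 × 10⁻¹⁵ = 547.2 × 10⁻⁶ J

0.5472 mJ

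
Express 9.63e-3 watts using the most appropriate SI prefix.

= 9.63e-3 watts; 1e-3 is milli.

9.63 milliwatts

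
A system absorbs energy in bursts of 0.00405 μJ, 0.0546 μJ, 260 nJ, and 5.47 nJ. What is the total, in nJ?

In nJ:
  0.00405 μJ = 0.00405e3 nJ = 4.05
  0.0546 μJ = 0.0546e3 nJ = 54.6
  260 nJ → 260
  5.47 nJ → 5.47
Sum: 4.05 + 54.6 + 260 + 5.47 = 324.12

324.12 nJ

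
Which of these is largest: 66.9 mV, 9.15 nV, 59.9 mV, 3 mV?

66.9 mV = 0.0669 V
9.15 nV = 0.00000000915 V
59.9 mV = 0.0599 V
3 mV = 0.003 V

66.9 mV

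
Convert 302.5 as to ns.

atto = 1e-18, nano = 1e-9; factor is 1e-9.
302.5 × 1e-9 = 0.0000003025

0.0000003025 ns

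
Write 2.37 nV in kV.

nano = 1e-9, kilo = 1e3; factor is 1e-12.
2.37 × 1e-12 = 0.00000000000237

0.00000000000237 kV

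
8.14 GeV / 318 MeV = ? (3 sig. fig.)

25.6

(8.14e9) / (318e6) = 0.0256e3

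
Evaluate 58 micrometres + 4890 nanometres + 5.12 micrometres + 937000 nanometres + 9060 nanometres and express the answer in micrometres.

1014.07 micrometres

In micrometres:
  58 micrometres → 58
  4890 nanometres = 4890 × 10⁻³ micrometres = 4.89
  5.12 micrometres → 5.12
  937000 nanometres = 937000 × 10⁻³ micrometres = 937
  9060 nanometres = 9060 × 10⁻³ micrometres = 9.06
Sum: 58 + 4.89 + 5.12 + 937 + 9.06 = 1014.07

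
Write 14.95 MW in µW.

mega = 1e6, micro = 1e-6; factor is 1e12.
14.95 × 1e12 = 14950000000000

14950000000000 µW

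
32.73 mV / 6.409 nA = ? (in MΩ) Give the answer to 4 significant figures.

(32.73 × 10⁻³) / (6.409 × 10⁻⁹) = 5.10688 × 10⁶ Ω

5.107 MΩ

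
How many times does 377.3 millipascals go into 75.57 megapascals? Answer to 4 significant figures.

(75.57e6) / (377.3e-3) = 0.20029e9

200300000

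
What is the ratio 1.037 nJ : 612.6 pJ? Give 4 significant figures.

1.693

(1.037 × 10^-9) / (612.6 × 10^-12) = 0.0016928 × 10^3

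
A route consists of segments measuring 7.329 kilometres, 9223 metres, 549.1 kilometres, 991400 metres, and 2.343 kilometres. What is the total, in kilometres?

1559.395 kilometres

In kilometres:
  7.329 kilometres → 7.329
  9223 metres = 9223e-3 kilometres = 9.223
  549.1 kilometres → 549.1
  991400 metres = 991400e-3 kilometres = 991.4
  2.343 kilometres → 2.343
Sum: 7.329 + 9.223 + 549.1 + 991.4 + 2.343 = 1559.395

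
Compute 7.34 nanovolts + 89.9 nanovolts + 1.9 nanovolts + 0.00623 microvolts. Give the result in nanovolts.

In nanovolts:
  7.34 nanovolts → 7.34
  89.9 nanovolts → 89.9
  1.9 nanovolts → 1.9
  0.00623 microvolts = 0.00623 × 10³ nanovolts = 6.23
Sum: 7.34 + 89.9 + 1.9 + 6.23 = 105.37

105.37 nanovolts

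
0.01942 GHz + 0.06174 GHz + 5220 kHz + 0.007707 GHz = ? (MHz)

94.087 MHz

In MHz:
  0.01942 GHz = 0.01942 × 10³ MHz = 19.42
  0.06174 GHz = 0.06174 × 10³ MHz = 61.74
  5220 kHz = 5220 × 10⁻³ MHz = 5.22
  0.007707 GHz = 0.007707 × 10³ MHz = 7.707
Sum: 19.42 + 61.74 + 5.22 + 7.707 = 94.087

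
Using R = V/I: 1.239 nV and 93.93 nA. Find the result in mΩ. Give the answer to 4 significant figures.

(1.239 × 10⁻⁹) / (93.93 × 10⁻⁹) = 0.0131907 Ω

13.19 mΩ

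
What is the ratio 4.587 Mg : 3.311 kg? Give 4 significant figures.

(4.587 × 10^6) / (3.311 × 10^3) = 1.3854 × 10^3

1385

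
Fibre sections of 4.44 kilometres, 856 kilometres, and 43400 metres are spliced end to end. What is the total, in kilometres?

903.84 kilometres

In kilometres:
  4.44 kilometres → 4.44
  856 kilometres → 856
  43400 metres = 43400 × 10⁻³ kilometres = 43.4
Sum: 4.44 + 856 + 43.4 = 903.84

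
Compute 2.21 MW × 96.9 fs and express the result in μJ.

2.21 × 10⁶ × 96.9 × 10⁻¹⁵ = 214.149 × 10⁻⁹ J

0.214149 μJ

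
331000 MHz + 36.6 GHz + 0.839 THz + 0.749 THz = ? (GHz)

1955.6 GHz

In GHz:
  331000 MHz = 331000e-3 GHz = 331
  36.6 GHz → 36.6
  0.839 THz = 0.839e3 GHz = 839
  0.749 THz = 0.749e3 GHz = 749
Sum: 331 + 36.6 + 839 + 749 = 1955.6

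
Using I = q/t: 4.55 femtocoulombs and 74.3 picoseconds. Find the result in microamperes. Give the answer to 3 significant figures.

(4.55 × 10⁻¹⁵) / (74.3 × 10⁻¹²) = 0.061238 × 10⁻³ A

61.2 microamperes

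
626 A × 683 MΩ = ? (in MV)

427558 MV

626 × 683 × 10^6 = 427558 × 10^6 V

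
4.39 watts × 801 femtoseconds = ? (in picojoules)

4.39 × 801 × 10⁻¹⁵ = 3516.39 × 10⁻¹⁵ J

3.51639 picojoules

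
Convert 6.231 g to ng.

(no prefix) = 10⁰, nano = 10⁻⁹; factor is 10⁹.
6.231 × 10⁹ = 6231000000

6231000000 ng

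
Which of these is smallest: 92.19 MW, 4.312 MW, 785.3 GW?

4.312 MW

92.19 MW = 92190000 W
4.312 MW = 4312000 W
785.3 GW = 785300000000 W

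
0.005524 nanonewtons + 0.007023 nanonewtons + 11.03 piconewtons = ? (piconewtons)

In piconewtons:
  0.005524 nanonewtons = 0.005524e3 piconewtons = 5.524
  0.007023 nanonewtons = 0.007023e3 piconewtons = 7.023
  11.03 piconewtons → 11.03
Sum: 5.524 + 7.023 + 11.03 = 23.577

23.577 piconewtons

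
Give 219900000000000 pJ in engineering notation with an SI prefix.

= 219.9 J; mantissa already in [1, 1000).

219.9 J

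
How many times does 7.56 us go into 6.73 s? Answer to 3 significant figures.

(6.73) / (7.56e-6) = 0.8902e6

890000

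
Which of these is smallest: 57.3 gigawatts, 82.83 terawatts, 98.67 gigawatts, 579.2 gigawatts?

57.3 gigawatts = 57300000000 watts
82.83 terawatts = 82830000000000 watts
98.67 gigawatts = 98670000000 watts
579.2 gigawatts = 579200000000 watts

57.3 gigawatts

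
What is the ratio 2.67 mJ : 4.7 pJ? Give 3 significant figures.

568000000

(2.67 × 10⁻³) / (4.7 × 10⁻¹²) = 0.5681 × 10⁹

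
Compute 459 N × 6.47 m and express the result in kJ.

2.96973 kJ

459 × 6.47 = 2969.73 J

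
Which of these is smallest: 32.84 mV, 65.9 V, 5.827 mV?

32.84 mV = 0.03284 V
65.9 V = 65.9 V
5.827 mV = 0.005827 V

5.827 mV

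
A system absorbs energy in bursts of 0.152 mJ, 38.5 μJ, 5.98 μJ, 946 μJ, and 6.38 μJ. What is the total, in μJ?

In μJ:
  0.152 mJ = 0.152 × 10^3 μJ = 152
  38.5 μJ → 38.5
  5.98 μJ → 5.98
  946 μJ → 946
  6.38 μJ → 6.38
Sum: 152 + 38.5 + 5.98 + 946 + 6.38 = 1148.86

1148.86 μJ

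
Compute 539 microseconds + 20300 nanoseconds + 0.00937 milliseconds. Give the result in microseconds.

In microseconds:
  539 microseconds → 539
  20300 nanoseconds = 20300 × 10^-3 microseconds = 20.3
  0.00937 milliseconds = 0.00937 × 10^3 microseconds = 9.37
Sum: 539 + 20.3 + 9.37 = 568.67

568.67 microseconds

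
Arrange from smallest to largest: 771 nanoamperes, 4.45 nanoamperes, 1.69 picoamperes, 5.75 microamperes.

1.69 picoamperes < 4.45 nanoamperes < 771 nanoamperes < 5.75 microamperes

771 nanoamperes = 0.000000771 amperes
4.45 nanoamperes = 0.00000000445 amperes
1.69 picoamperes = 0.00000000000169 amperes
5.75 microamperes = 0.00000575 amperes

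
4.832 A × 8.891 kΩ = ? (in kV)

42.961312 kV

4.832 × 8.891e3 = 42.961312e3 V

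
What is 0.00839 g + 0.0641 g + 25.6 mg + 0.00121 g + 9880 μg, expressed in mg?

109.18 mg

In mg:
  0.00839 g = 0.00839e3 mg = 8.39
  0.0641 g = 0.0641e3 mg = 64.1
  25.6 mg → 25.6
  0.00121 g = 0.00121e3 mg = 1.21
  9880 μg = 9880e-3 mg = 9.88
Sum: 8.39 + 64.1 + 25.6 + 1.21 + 9.88 = 109.18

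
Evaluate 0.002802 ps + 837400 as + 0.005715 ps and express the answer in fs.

In fs:
  0.002802 ps = 0.002802 × 10^3 fs = 2.802
  837400 as = 837400 × 10^-3 fs = 837.4
  0.005715 ps = 0.005715 × 10^3 fs = 5.715
Sum: 2.802 + 837.4 + 5.715 = 845.917

845.917 fs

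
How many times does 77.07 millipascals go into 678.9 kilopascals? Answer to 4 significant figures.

8809000

(678.9e3) / (77.07e-3) = 8.8089e6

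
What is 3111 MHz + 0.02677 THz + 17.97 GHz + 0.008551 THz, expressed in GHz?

In GHz:
  3111 MHz = 3111 × 10⁻³ GHz = 3.111
  0.02677 THz = 0.02677 × 10³ GHz = 26.77
  17.97 GHz → 17.97
  0.008551 THz = 0.008551 × 10³ GHz = 8.551
Sum: 3.111 + 26.77 + 17.97 + 8.551 = 56.402

56.402 GHz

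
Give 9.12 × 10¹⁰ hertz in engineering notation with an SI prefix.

91.2 gigahertz

= 91.2 × 10⁹ hertz; 10⁹ is giga.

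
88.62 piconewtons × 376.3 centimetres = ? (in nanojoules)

88.62 × 10⁻¹² × 376.3 × 10⁻² = 33347.706 × 10⁻¹⁴ J

0.33347706 nanojoules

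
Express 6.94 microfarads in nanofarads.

micro = 10^-6, nano = 10^-9; factor is 10^3.
6.94 × 10^3 = 6940

6940 nanofarads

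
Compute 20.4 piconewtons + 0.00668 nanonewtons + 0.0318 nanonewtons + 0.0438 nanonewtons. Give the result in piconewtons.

In piconewtons:
  20.4 piconewtons → 20.4
  0.00668 nanonewtons = 0.00668 × 10³ piconewtons = 6.68
  0.0318 nanonewtons = 0.0318 × 10³ piconewtons = 31.8
  0.0438 nanonewtons = 0.0438 × 10³ piconewtons = 43.8
Sum: 20.4 + 6.68 + 31.8 + 43.8 = 102.68

102.68 piconewtons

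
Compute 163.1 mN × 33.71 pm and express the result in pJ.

5.498101 pJ

163.1 × 10^-3 × 33.71 × 10^-12 = 5498.101 × 10^-15 J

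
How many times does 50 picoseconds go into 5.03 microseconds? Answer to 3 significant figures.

(5.03 × 10⁻⁶) / (50 × 10⁻¹²) = 0.1006 × 10⁶

101000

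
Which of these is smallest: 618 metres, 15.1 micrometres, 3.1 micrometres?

618 metres = 618 metres
15.1 micrometres = 0.0000151 metres
3.1 micrometres = 0.0000031 metres

3.1 micrometres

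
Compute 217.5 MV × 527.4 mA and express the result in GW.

217.5 × 10⁶ × 527.4 × 10⁻³ = 114709.5 × 10³ W

0.1147095 GW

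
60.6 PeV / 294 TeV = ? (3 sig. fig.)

(60.6e15) / (294e12) = 0.2061e3

206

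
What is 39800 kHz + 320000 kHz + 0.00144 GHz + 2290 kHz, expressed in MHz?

363.53 MHz

In MHz:
  39800 kHz = 39800 × 10^-3 MHz = 39.8
  320000 kHz = 320000 × 10^-3 MHz = 320
  0.00144 GHz = 0.00144 × 10^3 MHz = 1.44
  2290 kHz = 2290 × 10^-3 MHz = 2.29
Sum: 39.8 + 320 + 1.44 + 2.29 = 363.53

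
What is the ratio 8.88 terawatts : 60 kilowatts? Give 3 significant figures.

(8.88 × 10¹²) / (60 × 10³) = 0.148 × 10⁹

148000000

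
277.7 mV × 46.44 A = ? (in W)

277.7 × 10^-3 × 46.44 = 12896.388 × 10^-3 W

12.896388 W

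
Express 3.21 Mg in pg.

mega = 10^6, pico = 10^-12; factor is 10^18.
3.21 × 10^18 = 3210000000000000000

3210000000000000000 pg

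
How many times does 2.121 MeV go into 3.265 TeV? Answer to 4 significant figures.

(3.265e12) / (2.121e6) = 1.5394e6

1539000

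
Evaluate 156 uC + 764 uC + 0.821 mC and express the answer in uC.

In uC:
  156 uC → 156
  764 uC → 764
  0.821 mC = 0.821 × 10³ uC = 821
Sum: 156 + 764 + 821 = 1741

1741 uC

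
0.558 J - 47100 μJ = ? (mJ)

510.9 mJ

In mJ:
  0.558 J = 0.558 × 10³ mJ = 558
  47100 μJ = 47100 × 10⁻³ mJ = 47.1
Difference: 558 - 47.1 = 510.9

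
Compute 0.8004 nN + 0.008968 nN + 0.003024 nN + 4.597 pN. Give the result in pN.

816.989 pN

In pN:
  0.8004 nN = 0.8004 × 10^3 pN = 800.4
  0.008968 nN = 0.008968 × 10^3 pN = 8.968
  0.003024 nN = 0.003024 × 10^3 pN = 3.024
  4.597 pN → 4.597
Sum: 800.4 + 8.968 + 3.024 + 4.597 = 816.989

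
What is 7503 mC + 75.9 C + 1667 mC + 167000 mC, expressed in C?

In C:
  7503 mC = 7503 × 10^-3 C = 7.503
  75.9 C → 75.9
  1667 mC = 1667 × 10^-3 C = 1.667
  167000 mC = 167000 × 10^-3 C = 167
Sum: 7.503 + 75.9 + 1.667 + 167 = 252.07

252.07 C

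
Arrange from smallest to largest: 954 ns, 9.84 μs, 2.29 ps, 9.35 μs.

954 ns = 0.000000954 s
9.84 μs = 0.00000984 s
2.29 ps = 0.00000000000229 s
9.35 μs = 0.00000935 s

2.29 ps < 954 ns < 9.35 μs < 9.84 μs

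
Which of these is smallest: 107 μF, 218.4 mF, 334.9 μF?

107 μF = 0.000107 F
218.4 mF = 0.2184 F
334.9 μF = 0.0003349 F

107 μF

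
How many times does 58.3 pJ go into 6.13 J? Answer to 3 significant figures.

105000000000

(6.13) / (58.3 × 10⁻¹²) = 0.1051 × 10¹²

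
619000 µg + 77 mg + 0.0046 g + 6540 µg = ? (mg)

707.14 mg

In mg:
  619000 µg = 619000 × 10⁻³ mg = 619
  77 mg → 77
  0.0046 g = 0.0046 × 10³ mg = 4.6
  6540 µg = 6540 × 10⁻³ mg = 6.54
Sum: 619 + 77 + 4.6 + 6.54 = 707.14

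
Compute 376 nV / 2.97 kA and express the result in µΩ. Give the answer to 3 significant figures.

(376 × 10^-9) / (2.97 × 10^3) = 126.6 × 10^-12 Ω

0.000127 µΩ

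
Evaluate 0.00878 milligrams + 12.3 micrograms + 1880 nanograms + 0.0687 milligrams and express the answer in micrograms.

91.66 micrograms

In micrograms:
  0.00878 milligrams = 0.00878 × 10³ micrograms = 8.78
  12.3 micrograms → 12.3
  1880 nanograms = 1880 × 10⁻³ micrograms = 1.88
  0.0687 milligrams = 0.0687 × 10³ micrograms = 68.7
Sum: 8.78 + 12.3 + 1.88 + 68.7 = 91.66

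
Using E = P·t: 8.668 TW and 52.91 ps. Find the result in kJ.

0.45862388 kJ

8.668e12 × 52.91e-12 = 458.62388 J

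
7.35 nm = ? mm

0.00000735 mm

nano = 10^-9, milli = 10^-3; factor is 10^-6.
7.35 × 10^-6 = 0.00000735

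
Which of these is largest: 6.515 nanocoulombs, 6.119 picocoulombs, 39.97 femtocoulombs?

6.515 nanocoulombs

6.515 nanocoulombs = 0.000000006515 coulombs
6.119 picocoulombs = 0.000000000006119 coulombs
39.97 femtocoulombs = 0.00000000000003997 coulombs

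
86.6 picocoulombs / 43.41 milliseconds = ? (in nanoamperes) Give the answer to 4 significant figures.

1.995 nanoamperes

(86.6e-12) / (43.41e-3) = 1.99493e-9 A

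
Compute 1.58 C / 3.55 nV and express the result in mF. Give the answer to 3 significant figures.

(1.58) / (3.55 × 10^-9) = 0.44507 × 10^9 F

445000000000 mF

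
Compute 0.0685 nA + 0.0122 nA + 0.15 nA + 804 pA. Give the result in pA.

1034.7 pA

In pA:
  0.0685 nA = 0.0685 × 10³ pA = 68.5
  0.0122 nA = 0.0122 × 10³ pA = 12.2
  0.15 nA = 0.15 × 10³ pA = 150
  804 pA → 804
Sum: 68.5 + 12.2 + 150 + 804 = 1034.7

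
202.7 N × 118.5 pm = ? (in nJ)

202.7 × 118.5 × 10⁻¹² = 24019.95 × 10⁻¹² J

24.01995 nJ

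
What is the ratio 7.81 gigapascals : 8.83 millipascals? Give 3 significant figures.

884000000000

(7.81e9) / (8.83e-3) = 0.8845e12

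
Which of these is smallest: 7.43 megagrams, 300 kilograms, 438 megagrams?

300 kilograms

7.43 megagrams = 7430000 grams
300 kilograms = 300000 grams
438 megagrams = 438000000 grams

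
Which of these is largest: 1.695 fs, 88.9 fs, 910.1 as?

88.9 fs

1.695 fs = 0.000000000000001695 s
88.9 fs = 0.0000000000000889 s
910.1 as = 0.0000000000000009101 s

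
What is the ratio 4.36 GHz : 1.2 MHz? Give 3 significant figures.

(4.36e9) / (1.2e6) = 3.633e3

3630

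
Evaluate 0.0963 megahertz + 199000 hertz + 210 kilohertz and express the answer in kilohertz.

505.3 kilohertz

In kilohertz:
  0.0963 megahertz = 0.0963e3 kilohertz = 96.3
  199000 hertz = 199000e-3 kilohertz = 199
  210 kilohertz → 210
Sum: 96.3 + 199 + 210 = 505.3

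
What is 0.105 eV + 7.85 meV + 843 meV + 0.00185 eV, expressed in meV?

In meV:
  0.105 eV = 0.105e3 meV = 105
  7.85 meV → 7.85
  843 meV → 843
  0.00185 eV = 0.00185e3 meV = 1.85
Sum: 105 + 7.85 + 843 + 1.85 = 957.7

957.7 meV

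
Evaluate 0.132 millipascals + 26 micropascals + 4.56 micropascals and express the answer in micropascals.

In micropascals:
  0.132 millipascals = 0.132e3 micropascals = 132
  26 micropascals → 26
  4.56 micropascals → 4.56
Sum: 132 + 26 + 4.56 = 162.56

162.56 micropascals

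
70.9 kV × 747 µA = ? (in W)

52.9623 W

70.9 × 10³ × 747 × 10⁻⁶ = 52962.3 × 10⁻³ W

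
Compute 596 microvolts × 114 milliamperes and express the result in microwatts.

596 × 10^-6 × 114 × 10^-3 = 67944 × 10^-9 W

67.944 microwatts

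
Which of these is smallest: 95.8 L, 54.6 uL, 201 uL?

95.8 L = 95.8 L
54.6 uL = 0.0000546 L
201 uL = 0.000201 L

54.6 uL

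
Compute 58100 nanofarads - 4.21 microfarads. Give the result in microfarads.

In microfarads:
  58100 nanofarads = 58100e-3 microfarads = 58.1
  4.21 microfarads → 4.21
Difference: 58.1 - 4.21 = 53.89

53.89 microfarads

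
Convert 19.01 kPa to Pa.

kilo = 10^3, (no prefix) = 10^0; factor is 10^3.
19.01 × 10^3 = 19010

19010 Pa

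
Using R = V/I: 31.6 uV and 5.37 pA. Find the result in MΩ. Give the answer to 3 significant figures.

(31.6 × 10^-6) / (5.37 × 10^-12) = 5.8845 × 10^6 Ω

5.88 MΩ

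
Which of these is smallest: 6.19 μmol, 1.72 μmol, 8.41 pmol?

6.19 μmol = 0.00000619 mol
1.72 μmol = 0.00000172 mol
8.41 pmol = 0.00000000000841 mol

8.41 pmol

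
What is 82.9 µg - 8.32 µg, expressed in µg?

74.58 µg

In µg:
  82.9 µg → 82.9
  8.32 µg → 8.32
Difference: 82.9 - 8.32 = 74.58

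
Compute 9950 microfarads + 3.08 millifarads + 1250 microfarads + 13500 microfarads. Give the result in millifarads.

In millifarads:
  9950 microfarads = 9950 × 10⁻³ millifarads = 9.95
  3.08 millifarads → 3.08
  1250 microfarads = 1250 × 10⁻³ millifarads = 1.25
  13500 microfarads = 13500 × 10⁻³ millifarads = 13.5
Sum: 9.95 + 3.08 + 1.25 + 13.5 = 27.78

27.78 millifarads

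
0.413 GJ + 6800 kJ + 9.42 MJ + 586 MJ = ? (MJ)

In MJ:
  0.413 GJ = 0.413 × 10³ MJ = 413
  6800 kJ = 6800 × 10⁻³ MJ = 6.8
  9.42 MJ → 9.42
  586 MJ → 586
Sum: 413 + 6.8 + 9.42 + 586 = 1015.22

1015.22 MJ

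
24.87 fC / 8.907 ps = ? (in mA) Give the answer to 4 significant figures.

(24.87e-15) / (8.907e-12) = 2.79219e-3 A

2.792 mA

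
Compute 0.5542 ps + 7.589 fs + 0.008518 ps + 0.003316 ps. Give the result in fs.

573.623 fs

In fs:
  0.5542 ps = 0.5542 × 10³ fs = 554.2
  7.589 fs → 7.589
  0.008518 ps = 0.008518 × 10³ fs = 8.518
  0.003316 ps = 0.003316 × 10³ fs = 3.316
Sum: 554.2 + 7.589 + 8.518 + 3.316 = 573.623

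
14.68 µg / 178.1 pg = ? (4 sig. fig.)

82430

(14.68e-6) / (178.1e-12) = 0.082426e6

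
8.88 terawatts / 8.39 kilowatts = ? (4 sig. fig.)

(8.88 × 10¹²) / (8.39 × 10³) = 1.0584 × 10⁹

1058000000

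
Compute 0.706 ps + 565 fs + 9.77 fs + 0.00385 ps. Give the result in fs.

1284.62 fs

In fs:
  0.706 ps = 0.706 × 10³ fs = 706
  565 fs → 565
  9.77 fs → 9.77
  0.00385 ps = 0.00385 × 10³ fs = 3.85
Sum: 706 + 565 + 9.77 + 3.85 = 1284.62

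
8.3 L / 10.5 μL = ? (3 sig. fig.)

790000

(8.3) / (10.5e-6) = 0.7905e6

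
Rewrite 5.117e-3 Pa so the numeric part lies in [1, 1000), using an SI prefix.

= 5.117e-3 Pa; 1e-3 is milli.

5.117 mPa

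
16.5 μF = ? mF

micro = 10⁻⁶, milli = 10⁻³; factor is 10⁻³.
16.5 × 10⁻³ = 0.0165

0.0165 mF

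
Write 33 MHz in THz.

mega = 10^6, tera = 10^12; factor is 10^-6.
33 × 10^-6 = 0.000033

0.000033 THz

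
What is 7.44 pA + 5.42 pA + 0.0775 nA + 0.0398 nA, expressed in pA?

130.16 pA

In pA:
  7.44 pA → 7.44
  5.42 pA → 5.42
  0.0775 nA = 0.0775 × 10³ pA = 77.5
  0.0398 nA = 0.0398 × 10³ pA = 39.8
Sum: 7.44 + 5.42 + 77.5 + 39.8 = 130.16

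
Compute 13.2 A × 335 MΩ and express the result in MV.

4422 MV

13.2 × 335 × 10⁶ = 4422 × 10⁶ V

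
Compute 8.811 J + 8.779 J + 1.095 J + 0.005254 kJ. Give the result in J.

23.939 J

In J:
  8.811 J → 8.811
  8.779 J → 8.779
  1.095 J → 1.095
  0.005254 kJ = 0.005254e3 J = 5.254
Sum: 8.811 + 8.779 + 1.095 + 5.254 = 23.939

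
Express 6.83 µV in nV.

micro = 10⁻⁶, nano = 10⁻⁹; factor is 10³.
6.83 × 10³ = 6830

6830 nV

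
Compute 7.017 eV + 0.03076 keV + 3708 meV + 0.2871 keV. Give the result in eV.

In eV:
  7.017 eV → 7.017
  0.03076 keV = 0.03076 × 10³ eV = 30.76
  3708 meV = 3708 × 10⁻³ eV = 3.708
  0.2871 keV = 0.2871 × 10³ eV = 287.1
Sum: 7.017 + 30.76 + 3.708 + 287.1 = 328.585

328.585 eV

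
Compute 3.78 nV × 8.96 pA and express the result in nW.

0.0000000000338688 nW

3.78e-9 × 8.96e-12 = 33.8688e-21 W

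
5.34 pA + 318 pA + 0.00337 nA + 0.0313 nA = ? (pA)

In pA:
  5.34 pA → 5.34
  318 pA → 318
  0.00337 nA = 0.00337 × 10³ pA = 3.37
  0.0313 nA = 0.0313 × 10³ pA = 31.3
Sum: 5.34 + 318 + 3.37 + 31.3 = 358.01

358.01 pA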